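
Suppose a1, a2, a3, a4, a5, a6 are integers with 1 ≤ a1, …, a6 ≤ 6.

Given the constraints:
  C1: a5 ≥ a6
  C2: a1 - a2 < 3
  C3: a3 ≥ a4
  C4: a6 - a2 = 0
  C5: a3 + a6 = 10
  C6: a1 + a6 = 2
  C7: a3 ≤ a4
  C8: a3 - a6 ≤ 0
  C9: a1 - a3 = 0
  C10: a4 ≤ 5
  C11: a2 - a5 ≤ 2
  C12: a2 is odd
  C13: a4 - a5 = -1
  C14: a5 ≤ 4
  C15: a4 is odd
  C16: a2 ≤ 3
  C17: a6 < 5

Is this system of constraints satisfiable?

Unsatisfiable

From constraints 7 and 10: a3 ≤ a4 ≤ 5. From constraints 1 and 14: a6 ≤ a5 ≤ 4. Hence a3 + a6 ≤ 9. But constraint 5 requires a3 + a6 = 10, and 10 > 9. Contradiction.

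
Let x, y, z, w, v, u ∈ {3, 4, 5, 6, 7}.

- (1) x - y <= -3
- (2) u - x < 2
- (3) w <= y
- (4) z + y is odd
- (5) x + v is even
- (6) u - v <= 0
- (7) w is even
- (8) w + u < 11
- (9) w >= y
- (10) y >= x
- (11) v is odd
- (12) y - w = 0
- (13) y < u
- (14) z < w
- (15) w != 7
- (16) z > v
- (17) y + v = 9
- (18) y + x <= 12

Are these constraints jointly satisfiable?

Constraints 3, 6, 13, 14, and 16 give y < u, u ≤ v, v < z, z < w, w ≤ y. Chaining: y < u ≤ v < z < w ≤ y, which forces y < y — impossible.

Unsatisfiable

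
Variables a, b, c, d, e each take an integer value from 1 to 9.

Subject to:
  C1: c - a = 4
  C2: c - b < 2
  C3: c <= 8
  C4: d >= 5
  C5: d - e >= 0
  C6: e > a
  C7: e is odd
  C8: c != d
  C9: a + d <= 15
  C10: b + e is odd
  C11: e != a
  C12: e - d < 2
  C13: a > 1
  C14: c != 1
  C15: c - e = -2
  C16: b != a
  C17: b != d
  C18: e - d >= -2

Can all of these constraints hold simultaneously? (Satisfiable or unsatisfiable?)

The assignment a = 3, b = 8, c = 7, d = 9, e = 9 works:
  constraint 1 holds since c - a = 4.
  constraint 2 holds since c - b = -1.
  constraint 5 holds since d - e = 0.
The rest check out directly.

Satisfiable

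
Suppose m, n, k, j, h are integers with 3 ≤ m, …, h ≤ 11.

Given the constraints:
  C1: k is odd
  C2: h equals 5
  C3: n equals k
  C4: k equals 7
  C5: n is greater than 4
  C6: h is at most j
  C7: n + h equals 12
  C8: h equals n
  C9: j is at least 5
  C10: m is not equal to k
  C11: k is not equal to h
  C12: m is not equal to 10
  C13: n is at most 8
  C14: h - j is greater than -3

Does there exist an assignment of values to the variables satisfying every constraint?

Constraint 2 fixes h = 5 and constraint 4 fixes k = 7. Constraints 3 and 8 give h = n = k, so h = k. But 5 ≠ 7 — contradiction.

Unsatisfiable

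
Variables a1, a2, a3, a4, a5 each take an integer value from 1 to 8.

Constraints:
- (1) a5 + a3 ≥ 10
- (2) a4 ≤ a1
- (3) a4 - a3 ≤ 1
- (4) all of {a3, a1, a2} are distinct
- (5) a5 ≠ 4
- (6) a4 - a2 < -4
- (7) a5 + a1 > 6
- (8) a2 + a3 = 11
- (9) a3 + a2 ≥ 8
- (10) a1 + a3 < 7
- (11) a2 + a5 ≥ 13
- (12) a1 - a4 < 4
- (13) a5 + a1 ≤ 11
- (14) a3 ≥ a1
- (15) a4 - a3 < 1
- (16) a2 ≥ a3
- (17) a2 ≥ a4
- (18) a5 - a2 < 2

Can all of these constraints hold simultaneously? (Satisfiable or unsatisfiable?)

Satisfiable

Take a1 = 2, a2 = 8, a3 = 3, a4 = 1, a5 = 7. Then constraint 1: a5 + a3 = 10; constraint 3: a4 - a3 = -2, and every other listed constraint is also met.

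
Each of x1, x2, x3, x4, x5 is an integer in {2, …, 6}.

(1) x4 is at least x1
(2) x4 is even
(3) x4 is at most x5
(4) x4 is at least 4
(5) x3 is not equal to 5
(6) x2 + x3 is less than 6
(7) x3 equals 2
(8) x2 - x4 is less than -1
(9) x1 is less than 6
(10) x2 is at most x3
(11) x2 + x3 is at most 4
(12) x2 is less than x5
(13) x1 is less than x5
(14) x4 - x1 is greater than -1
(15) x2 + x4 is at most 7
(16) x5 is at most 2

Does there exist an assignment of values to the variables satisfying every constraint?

From constraints 3 and 4: x5 ≥ x4 and x4 ≥ 4, so x5 ≥ 4. From constraint 16: x5 ≤ 2. But 2 < 4, so no value of x5 works.

Unsatisfiable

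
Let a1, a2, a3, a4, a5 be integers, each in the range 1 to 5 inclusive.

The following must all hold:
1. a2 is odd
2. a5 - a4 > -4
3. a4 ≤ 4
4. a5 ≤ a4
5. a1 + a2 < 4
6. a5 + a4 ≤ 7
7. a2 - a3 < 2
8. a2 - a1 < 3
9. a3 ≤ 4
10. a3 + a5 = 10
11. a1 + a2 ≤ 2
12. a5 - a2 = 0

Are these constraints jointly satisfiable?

From constraint 9: a3 ≤ 4. From constraints 3 and 4: a5 ≤ a4 ≤ 4. Hence a3 + a5 ≤ 8. But constraint 10 requires a3 + a5 = 10, and 10 > 8. Contradiction.

Unsatisfiable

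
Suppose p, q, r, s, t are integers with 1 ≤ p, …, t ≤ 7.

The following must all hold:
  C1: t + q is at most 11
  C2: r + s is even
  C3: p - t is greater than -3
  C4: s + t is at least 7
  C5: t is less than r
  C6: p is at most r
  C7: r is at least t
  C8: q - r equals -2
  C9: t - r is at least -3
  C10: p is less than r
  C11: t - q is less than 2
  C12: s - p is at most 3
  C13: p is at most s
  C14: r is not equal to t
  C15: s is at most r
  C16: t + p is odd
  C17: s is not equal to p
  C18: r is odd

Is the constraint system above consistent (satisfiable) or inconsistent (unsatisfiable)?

Satisfiable

One satisfying assignment is p = 4, q = 5, r = 7, s = 5, t = 5.
For the less obvious constraints — constraint 1: t + q = 10; constraint 3: p - t = -1 — and the others hold by inspection.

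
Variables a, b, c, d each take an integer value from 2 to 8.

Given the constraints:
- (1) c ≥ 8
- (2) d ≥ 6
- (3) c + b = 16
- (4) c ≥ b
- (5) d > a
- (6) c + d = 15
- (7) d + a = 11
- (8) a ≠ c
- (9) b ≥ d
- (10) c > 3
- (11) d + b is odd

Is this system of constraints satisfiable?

The assignment a = 4, b = 8, c = 8, d = 7 works:
  constraint 3 holds since c + b = 16.
  constraint 6 holds since c + d = 15.
  constraint 7 holds since d + a = 11.
The rest check out directly.

Satisfiable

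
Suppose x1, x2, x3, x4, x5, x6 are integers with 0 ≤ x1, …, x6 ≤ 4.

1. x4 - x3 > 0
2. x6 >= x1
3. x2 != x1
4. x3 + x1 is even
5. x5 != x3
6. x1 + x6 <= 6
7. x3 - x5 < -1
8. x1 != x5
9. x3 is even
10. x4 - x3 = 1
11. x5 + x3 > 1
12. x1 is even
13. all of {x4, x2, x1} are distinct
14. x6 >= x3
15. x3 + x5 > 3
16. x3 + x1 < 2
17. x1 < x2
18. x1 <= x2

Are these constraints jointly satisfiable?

Try x1 = 0, x2 = 3, x3 = 0, x4 = 1, x5 = 4, x6 = 4.
Check constraint 1: x4 - x3 = 1; constraint 6: x1 + x6 = 4. The remaining constraints are straightforward to verify.

Satisfiable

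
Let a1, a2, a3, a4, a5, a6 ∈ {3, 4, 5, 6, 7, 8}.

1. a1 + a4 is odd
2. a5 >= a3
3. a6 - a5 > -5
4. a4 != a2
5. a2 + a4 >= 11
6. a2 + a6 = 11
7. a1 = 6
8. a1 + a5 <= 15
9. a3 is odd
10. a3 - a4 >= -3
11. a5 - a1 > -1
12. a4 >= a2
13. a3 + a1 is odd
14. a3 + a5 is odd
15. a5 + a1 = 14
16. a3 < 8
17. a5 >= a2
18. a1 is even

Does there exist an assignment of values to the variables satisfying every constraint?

One satisfying assignment is a1 = 6, a2 = 5, a3 = 7, a4 = 7, a5 = 8, a6 = 6.
For the less obvious constraints — constraint 3: a6 - a5 = -2; constraint 5: a2 + a4 = 12; constraint 6: a2 + a6 = 11 — and the others hold by inspection.

Satisfiable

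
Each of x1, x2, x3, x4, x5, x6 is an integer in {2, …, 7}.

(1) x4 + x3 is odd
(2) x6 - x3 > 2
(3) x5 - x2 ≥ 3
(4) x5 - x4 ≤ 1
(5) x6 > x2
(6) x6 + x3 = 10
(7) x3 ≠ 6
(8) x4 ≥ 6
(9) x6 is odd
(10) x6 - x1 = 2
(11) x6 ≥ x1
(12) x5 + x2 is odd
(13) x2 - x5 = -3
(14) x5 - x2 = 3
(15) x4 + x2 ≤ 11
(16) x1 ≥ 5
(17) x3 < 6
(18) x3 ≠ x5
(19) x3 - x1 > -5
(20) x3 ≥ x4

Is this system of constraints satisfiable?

Unsatisfiable

From constraints 11 and 16: x6 ≥ x1 ≥ 5. From constraints 8 and 20: x3 ≥ x4 ≥ 6. Hence x6 + x3 ≥ 11. But constraint 6 requires x6 + x3 = 10, and 10 < 11. Contradiction.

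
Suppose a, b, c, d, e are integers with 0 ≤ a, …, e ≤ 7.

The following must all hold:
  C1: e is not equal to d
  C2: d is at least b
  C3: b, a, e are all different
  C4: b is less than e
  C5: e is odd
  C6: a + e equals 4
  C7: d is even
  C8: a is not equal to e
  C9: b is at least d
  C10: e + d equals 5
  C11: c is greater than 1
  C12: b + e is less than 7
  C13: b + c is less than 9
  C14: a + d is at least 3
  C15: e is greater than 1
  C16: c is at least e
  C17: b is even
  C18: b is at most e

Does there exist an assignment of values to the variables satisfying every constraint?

Try a = 1, b = 2, c = 4, d = 2, e = 3.
Check constraint 6: a + e = 4; constraint 10: e + d = 5; constraint 12: b + e = 5. The remaining constraints are straightforward to verify.

Satisfiable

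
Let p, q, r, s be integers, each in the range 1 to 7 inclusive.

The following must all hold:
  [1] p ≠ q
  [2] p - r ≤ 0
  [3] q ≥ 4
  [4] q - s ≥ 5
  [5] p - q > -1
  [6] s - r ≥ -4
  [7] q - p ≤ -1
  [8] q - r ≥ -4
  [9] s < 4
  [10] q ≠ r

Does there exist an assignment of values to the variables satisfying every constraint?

Constraints 2, 4, 6, and 7 give p − q ≥ 1, q − s ≥ 5, s − r ≥ -4, r − p ≥ 0.
Adding all 4 inequalities: the left sides telescope to 0, and the right sides sum to 1 + 5 + (-4) + 0 = 2. So 0 ≥ 2, which is false.

Unsatisfiable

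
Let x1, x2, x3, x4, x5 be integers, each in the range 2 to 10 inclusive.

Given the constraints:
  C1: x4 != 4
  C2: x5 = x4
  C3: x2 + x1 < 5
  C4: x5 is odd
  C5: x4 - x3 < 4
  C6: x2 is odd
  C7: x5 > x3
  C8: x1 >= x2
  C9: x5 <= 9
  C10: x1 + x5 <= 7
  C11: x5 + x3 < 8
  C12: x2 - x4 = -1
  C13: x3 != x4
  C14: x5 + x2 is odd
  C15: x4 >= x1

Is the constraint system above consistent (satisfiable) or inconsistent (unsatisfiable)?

Unsatisfiable

Constraint 4 makes x5 odd and constraint 6 makes x2 odd, so x5 + x2 must be even. Constraint 14 says x5 + x2 is odd — contradiction.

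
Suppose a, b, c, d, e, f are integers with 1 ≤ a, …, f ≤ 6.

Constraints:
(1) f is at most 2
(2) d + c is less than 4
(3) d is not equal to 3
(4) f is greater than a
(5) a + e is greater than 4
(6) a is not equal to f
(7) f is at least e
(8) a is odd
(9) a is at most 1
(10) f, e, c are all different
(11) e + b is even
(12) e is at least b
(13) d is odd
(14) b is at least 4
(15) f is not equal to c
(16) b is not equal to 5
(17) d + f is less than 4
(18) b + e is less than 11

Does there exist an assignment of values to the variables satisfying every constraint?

From constraints 12 and 14: e ≥ b and b ≥ 4, so e ≥ 4. From constraints 1 and 7: e ≤ f and f ≤ 2, so e ≤ 2. But 2 < 4, so no value of e works.

Unsatisfiable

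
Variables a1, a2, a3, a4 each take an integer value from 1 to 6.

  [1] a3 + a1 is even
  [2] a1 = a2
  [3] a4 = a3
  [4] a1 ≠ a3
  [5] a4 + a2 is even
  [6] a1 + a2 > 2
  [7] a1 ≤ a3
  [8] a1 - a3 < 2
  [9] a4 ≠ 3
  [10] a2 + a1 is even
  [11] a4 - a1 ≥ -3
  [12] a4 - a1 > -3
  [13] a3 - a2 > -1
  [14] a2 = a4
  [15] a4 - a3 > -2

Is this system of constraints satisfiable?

From constraints 2, 3, and 14, a1 = a2 = a4 = a3, so a1 = a3. But constraint 4 says a1 ≠ a3. Contradiction.

Unsatisfiable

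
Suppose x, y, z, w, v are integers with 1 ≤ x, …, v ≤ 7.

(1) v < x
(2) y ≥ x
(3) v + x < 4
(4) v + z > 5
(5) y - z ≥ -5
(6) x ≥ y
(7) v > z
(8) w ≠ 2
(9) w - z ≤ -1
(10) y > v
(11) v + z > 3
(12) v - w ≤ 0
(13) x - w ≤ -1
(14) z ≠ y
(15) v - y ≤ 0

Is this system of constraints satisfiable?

Unsatisfiable

Constraints 6, 7, 9, 10, and 13 give v < y, y ≤ x, x < w, w < z, z < v. Chaining: v < y ≤ x < w < z < v, which forces v < v — impossible.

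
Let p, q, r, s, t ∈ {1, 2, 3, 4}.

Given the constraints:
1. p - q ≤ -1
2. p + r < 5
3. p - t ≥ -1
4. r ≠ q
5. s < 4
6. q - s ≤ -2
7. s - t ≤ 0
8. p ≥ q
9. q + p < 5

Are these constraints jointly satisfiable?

Unsatisfiable

Constraints 1, 3, 6, and 7 give q − p ≥ 1, p − t ≥ -1, t − s ≥ 0, s − q ≥ 2.
Adding all 4 inequalities: the left sides telescope to 0, and the right sides sum to 1 + (-1) + 0 + 2 = 2. So 0 ≥ 2, which is false.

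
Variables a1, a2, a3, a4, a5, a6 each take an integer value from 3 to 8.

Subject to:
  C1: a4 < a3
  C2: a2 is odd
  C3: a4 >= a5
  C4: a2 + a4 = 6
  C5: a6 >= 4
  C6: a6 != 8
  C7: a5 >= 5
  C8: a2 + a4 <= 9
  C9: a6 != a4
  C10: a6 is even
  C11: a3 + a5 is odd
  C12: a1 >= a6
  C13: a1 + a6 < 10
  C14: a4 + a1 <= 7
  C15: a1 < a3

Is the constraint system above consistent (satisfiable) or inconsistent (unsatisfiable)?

From constraints 3 and 7: a4 ≥ a5 ≥ 5. From constraints 5 and 12: a1 ≥ a6 ≥ 4. Hence a4 + a1 ≥ 9. But constraint 14 requires a4 + a1 ≤ 7, and 7 < 9. Contradiction.

Unsatisfiable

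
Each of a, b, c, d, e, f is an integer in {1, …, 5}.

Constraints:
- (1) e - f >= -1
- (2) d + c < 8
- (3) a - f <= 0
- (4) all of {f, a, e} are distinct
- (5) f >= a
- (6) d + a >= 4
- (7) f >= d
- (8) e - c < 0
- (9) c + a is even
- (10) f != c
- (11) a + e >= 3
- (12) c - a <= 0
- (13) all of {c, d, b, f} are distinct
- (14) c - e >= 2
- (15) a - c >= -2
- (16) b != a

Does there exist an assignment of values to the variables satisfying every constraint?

Unsatisfiable

Constraints 1, 3, 12, and 14 give a − c ≥ 0, c − e ≥ 2, e − f ≥ -1, f − a ≥ 0.
Adding all 4 inequalities: the left sides telescope to 0, and the right sides sum to 0 + 2 + (-1) + 0 = 1. So 0 ≥ 1, which is false.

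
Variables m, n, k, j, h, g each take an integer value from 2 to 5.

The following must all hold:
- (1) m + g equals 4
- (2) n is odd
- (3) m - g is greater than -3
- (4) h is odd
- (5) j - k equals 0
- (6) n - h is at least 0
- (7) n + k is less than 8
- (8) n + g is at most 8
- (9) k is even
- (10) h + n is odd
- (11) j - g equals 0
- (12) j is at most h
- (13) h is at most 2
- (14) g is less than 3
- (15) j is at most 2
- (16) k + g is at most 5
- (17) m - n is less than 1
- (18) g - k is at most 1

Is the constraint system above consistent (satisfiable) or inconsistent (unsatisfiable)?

Constraint 4 makes h odd and constraint 2 makes n odd, so h + n must be even. Constraint 10 says h + n is odd — contradiction.

Unsatisfiable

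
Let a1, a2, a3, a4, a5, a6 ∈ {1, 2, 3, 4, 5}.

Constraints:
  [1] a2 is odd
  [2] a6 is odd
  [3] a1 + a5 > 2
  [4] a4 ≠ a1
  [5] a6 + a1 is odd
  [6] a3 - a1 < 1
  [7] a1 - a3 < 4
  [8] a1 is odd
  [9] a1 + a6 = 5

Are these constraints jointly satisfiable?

Constraint 2 makes a6 odd and constraint 8 makes a1 odd, so a6 + a1 must be even. Constraint 5 says a6 + a1 is odd — contradiction.

Unsatisfiable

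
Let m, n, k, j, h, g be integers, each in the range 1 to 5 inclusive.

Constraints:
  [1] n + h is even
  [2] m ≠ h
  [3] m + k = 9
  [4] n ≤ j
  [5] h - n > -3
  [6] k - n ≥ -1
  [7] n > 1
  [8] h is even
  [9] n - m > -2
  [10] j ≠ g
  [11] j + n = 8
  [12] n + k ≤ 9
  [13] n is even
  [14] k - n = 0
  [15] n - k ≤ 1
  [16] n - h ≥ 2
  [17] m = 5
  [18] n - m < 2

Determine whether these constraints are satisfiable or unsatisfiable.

Satisfiable

The assignment m = 5, n = 4, k = 4, j = 4, h = 2, g = 1 works:
  constraint 3 holds since m + k = 9.
  constraint 5 holds since h - n = -2.
  constraint 6 holds since k - n = 0.
The rest check out directly.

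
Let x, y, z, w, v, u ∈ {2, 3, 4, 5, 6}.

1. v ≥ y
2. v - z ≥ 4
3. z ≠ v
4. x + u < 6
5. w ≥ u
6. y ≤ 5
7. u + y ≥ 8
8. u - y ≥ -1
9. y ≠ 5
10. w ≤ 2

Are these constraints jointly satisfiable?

From constraints 5 and 10: u ≤ w ≤ 2. From constraint 6: y ≤ 5. Hence u + y ≤ 7. But constraint 7 requires u + y ≥ 8, and 8 > 7. Contradiction.

Unsatisfiable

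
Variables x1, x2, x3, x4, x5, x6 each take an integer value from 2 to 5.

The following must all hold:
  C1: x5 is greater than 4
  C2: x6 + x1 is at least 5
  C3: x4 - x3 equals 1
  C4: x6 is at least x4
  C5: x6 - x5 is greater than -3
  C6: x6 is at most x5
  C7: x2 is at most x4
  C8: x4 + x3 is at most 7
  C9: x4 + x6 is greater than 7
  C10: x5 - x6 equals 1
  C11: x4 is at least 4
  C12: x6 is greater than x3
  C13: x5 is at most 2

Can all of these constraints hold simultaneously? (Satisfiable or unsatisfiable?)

Unsatisfiable

From constraints 4 and 11: x6 ≥ x4 and x4 ≥ 4, so x6 ≥ 4. From constraints 6 and 13: x6 ≤ x5 and x5 ≤ 2, so x6 ≤ 2. But 2 < 4, so no value of x6 works.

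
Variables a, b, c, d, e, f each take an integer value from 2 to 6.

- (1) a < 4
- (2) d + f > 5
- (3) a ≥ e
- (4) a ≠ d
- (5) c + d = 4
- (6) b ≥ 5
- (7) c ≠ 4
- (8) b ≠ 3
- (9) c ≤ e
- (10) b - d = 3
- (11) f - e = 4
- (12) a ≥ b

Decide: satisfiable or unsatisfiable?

Unsatisfiable

From constraints 6 and 12: a ≥ b and b ≥ 5, so a ≥ 5. From constraint 1: a ≤ 3. But 3 < 5, so no value of a works.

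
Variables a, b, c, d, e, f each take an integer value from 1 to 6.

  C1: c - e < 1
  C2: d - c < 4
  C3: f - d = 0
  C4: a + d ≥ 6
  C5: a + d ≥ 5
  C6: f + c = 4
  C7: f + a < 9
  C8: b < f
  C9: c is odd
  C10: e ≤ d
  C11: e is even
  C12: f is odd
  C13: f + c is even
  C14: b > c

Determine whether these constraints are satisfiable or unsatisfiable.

Satisfiable

Try a = 5, b = 2, c = 1, d = 3, e = 2, f = 3.
Check constraint 1: c - e = -1; constraint 2: d - c = 2. The remaining constraints are straightforward to verify.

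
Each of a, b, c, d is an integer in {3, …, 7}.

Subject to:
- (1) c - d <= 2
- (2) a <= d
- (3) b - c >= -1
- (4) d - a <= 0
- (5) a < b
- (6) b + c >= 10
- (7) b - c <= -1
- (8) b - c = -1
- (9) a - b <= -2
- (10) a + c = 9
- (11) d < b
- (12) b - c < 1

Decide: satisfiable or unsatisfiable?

Unsatisfiable

Constraints 1, 4, 7, and 9 give b − a ≥ 2, a − d ≥ 0, d − c ≥ -2, c − b ≥ 1.
Adding all 4 inequalities: the left sides telescope to 0, and the right sides sum to 2 + 0 + (-2) + 1 = 1. So 0 ≥ 1, which is false.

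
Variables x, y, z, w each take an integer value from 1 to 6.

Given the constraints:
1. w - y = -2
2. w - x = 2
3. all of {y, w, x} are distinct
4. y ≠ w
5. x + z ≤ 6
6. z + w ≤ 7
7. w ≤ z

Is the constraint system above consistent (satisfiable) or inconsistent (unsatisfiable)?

Setting (x, y, z, w) = (1, 5, 3, 3) satisfies everything: constraint 1: w - y = -2; constraint 2: w - x = 2, and the others follow.

Satisfiable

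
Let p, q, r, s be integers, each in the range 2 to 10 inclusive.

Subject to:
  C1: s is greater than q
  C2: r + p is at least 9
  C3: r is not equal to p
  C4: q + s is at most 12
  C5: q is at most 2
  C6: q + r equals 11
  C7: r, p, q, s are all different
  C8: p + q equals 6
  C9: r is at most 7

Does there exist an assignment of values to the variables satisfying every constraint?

Unsatisfiable

From constraint 5: q ≤ 2. From constraint 9: r ≤ 7. Hence q + r ≤ 9. But constraint 6 requires q + r = 11, and 11 > 9. Contradiction.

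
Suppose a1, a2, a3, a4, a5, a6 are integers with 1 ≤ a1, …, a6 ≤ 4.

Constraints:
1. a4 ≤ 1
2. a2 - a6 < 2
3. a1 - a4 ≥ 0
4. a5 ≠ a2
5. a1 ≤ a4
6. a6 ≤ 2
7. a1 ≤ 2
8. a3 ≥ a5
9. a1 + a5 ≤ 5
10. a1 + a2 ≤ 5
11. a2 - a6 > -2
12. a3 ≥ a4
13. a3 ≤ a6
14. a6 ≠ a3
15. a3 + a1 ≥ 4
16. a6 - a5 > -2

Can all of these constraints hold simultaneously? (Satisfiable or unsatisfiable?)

From constraints 6 and 13: a3 ≤ a6 ≤ 2. From constraints 1 and 5: a1 ≤ a4 ≤ 1. Hence a3 + a1 ≤ 3. But constraint 15 requires a3 + a1 ≥ 4, and 4 > 3. Contradiction.

Unsatisfiable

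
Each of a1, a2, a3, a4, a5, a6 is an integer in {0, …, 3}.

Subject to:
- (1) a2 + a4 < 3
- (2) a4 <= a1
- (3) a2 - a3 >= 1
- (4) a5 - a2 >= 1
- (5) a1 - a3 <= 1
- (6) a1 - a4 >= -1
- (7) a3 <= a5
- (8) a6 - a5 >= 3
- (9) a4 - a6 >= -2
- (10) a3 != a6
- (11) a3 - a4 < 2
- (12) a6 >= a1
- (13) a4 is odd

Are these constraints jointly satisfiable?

Constraints 3, 4, 5, 6, 8, and 9 give a5 − a2 ≥ 1, a2 − a3 ≥ 1, a3 − a1 ≥ -1, a1 − a4 ≥ -1, a4 − a6 ≥ -2, a6 − a5 ≥ 3.
Adding all 6 inequalities: the left sides telescope to 0, and the right sides sum to 1 + 1 + (-1) + (-1) + (-2) + 3 = 1. So 0 ≥ 1, which is false.

Unsatisfiable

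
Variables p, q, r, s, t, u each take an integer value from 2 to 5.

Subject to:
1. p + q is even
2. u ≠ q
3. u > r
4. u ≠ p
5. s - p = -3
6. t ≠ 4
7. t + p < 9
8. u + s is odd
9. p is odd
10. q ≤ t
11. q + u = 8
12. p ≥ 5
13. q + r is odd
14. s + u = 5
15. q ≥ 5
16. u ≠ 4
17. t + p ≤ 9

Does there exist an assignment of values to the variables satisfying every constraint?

Unsatisfiable

From constraints 10 and 15: t ≥ q ≥ 5. From constraint 12: p ≥ 5. Hence t + p ≥ 10. But constraint 17 requires t + p ≤ 9, and 9 < 10. Contradiction.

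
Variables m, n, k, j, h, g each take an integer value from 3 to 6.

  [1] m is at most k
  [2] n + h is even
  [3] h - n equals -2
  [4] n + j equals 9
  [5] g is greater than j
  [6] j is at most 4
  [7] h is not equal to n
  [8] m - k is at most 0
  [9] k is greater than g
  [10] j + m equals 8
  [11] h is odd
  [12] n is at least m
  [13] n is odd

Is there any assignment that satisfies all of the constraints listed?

Satisfiable

One satisfying assignment is m = 4, n = 5, k = 6, j = 4, h = 3, g = 5.
For the less obvious constraints — constraint 3: h - n = -2; constraint 4: n + j = 9 — and the others hold by inspection.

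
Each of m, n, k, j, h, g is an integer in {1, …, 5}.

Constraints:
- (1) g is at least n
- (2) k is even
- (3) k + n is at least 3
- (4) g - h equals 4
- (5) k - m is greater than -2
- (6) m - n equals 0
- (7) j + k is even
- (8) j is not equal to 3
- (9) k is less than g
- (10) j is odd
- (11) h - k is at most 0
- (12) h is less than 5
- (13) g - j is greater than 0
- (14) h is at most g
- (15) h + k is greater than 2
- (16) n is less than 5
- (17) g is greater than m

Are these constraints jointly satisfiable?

Unsatisfiable

Constraint 10 makes j odd and constraint 2 makes k even, so j + k must be odd. Constraint 7 says j + k is even — contradiction.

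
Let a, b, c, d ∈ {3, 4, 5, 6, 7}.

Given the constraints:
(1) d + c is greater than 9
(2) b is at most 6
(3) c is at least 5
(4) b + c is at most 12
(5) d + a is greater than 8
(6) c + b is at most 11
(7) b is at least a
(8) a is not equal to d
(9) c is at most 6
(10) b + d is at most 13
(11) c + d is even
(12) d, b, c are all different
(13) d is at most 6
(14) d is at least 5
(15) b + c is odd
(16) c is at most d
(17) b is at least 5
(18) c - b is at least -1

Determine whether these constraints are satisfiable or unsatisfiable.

Unsatisfiable

Constraints 2, 3, 9, 13, 14, and 17 confine each of d, b, c to the 2 values {5, 6}.
Constraint 12 requires all 3 of them to be distinct, but only 2 values are available — impossible by the pigeonhole principle.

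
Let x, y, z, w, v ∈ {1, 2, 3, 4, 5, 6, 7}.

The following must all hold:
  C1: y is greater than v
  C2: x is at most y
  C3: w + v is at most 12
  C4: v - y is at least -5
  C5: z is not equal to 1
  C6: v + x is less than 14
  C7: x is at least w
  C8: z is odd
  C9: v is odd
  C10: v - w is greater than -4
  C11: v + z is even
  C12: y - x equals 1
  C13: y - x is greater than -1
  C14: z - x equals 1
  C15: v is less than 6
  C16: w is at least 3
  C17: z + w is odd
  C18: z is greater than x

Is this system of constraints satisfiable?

Satisfiable

Setting (x, y, z, w, v) = (6, 7, 7, 6, 5) satisfies everything: constraint 3: w + v = 11; constraint 4: v - y = -2; constraint 6: v + x = 11, and the others follow.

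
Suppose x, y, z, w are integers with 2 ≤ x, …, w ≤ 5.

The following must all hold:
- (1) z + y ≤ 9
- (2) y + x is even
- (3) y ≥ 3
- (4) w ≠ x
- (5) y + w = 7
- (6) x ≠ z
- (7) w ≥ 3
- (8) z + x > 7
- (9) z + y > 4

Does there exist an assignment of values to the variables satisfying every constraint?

Take x = 5, y = 3, z = 4, w = 4. Then constraint 1: z + y = 7; constraint 5: y + w = 7; constraint 8: z + x = 9, and every other listed constraint is also met.

Satisfiable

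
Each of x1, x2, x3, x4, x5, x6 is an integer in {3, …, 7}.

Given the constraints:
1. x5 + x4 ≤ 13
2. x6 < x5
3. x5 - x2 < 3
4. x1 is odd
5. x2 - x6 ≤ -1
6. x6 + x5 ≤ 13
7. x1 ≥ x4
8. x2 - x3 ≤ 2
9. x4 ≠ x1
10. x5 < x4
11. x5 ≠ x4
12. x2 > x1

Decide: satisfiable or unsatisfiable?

Unsatisfiable

Constraints 2, 5, 7, 10, and 12 give x5 < x4, x4 ≤ x1, x1 < x2, x2 < x6, x6 < x5. Chaining: x5 < x4 ≤ x1 < x2 < x6 < x5, which forces x5 < x5 — impossible.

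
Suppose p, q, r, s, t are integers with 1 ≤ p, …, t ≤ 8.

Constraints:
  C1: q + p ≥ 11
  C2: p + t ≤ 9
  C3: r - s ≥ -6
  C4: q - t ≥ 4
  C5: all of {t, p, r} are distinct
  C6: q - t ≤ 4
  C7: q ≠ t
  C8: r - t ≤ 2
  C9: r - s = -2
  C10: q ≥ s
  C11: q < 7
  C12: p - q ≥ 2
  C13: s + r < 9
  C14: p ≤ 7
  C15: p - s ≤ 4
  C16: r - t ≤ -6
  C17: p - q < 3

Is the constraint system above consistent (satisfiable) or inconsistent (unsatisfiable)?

Constraints 3, 4, 12, 15, and 16 give t − r ≥ 6, r − s ≥ -6, s − p ≥ -4, p − q ≥ 2, q − t ≥ 4.
Adding all 5 inequalities: the left sides telescope to 0, and the right sides sum to 6 + (-6) + (-4) + 2 + 4 = 2. So 0 ≥ 2, which is false.

Unsatisfiable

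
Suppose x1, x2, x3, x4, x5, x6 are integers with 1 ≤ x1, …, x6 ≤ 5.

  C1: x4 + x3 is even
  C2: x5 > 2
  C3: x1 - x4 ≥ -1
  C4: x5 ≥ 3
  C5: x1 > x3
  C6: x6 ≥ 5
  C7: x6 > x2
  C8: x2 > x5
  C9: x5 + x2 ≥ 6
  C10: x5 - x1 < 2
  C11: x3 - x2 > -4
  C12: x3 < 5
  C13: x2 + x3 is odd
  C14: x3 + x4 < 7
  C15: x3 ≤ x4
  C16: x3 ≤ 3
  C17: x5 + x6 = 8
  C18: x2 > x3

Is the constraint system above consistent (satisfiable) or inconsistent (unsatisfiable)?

The assignment x1 = 4, x2 = 4, x3 = 3, x4 = 3, x5 = 3, x6 = 5 works:
  constraint 3 holds since x1 - x4 = 1.
  constraint 9 holds since x5 + x2 = 7.
  constraint 10 holds since x5 - x1 = -1.
The rest check out directly.

Satisfiable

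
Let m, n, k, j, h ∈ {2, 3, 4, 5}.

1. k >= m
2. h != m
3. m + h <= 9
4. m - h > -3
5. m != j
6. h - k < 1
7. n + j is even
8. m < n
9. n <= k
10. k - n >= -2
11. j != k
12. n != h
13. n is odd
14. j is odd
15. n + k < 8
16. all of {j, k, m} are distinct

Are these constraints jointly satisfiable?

Satisfiable

Try m = 2, n = 3, k = 4, j = 3, h = 4.
Check constraint 3: m + h = 6; constraint 4: m - h = -2; constraint 6: h - k = 0. The remaining constraints are straightforward to verify.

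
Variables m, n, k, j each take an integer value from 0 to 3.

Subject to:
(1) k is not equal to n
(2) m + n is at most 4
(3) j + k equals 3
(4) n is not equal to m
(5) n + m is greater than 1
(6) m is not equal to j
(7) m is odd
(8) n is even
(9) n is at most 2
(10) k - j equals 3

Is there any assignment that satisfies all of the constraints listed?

Satisfiable

Take m = 3, n = 0, k = 3, j = 0. Then constraint 2: m + n = 3; constraint 3: j + k = 3, and every other listed constraint is also met.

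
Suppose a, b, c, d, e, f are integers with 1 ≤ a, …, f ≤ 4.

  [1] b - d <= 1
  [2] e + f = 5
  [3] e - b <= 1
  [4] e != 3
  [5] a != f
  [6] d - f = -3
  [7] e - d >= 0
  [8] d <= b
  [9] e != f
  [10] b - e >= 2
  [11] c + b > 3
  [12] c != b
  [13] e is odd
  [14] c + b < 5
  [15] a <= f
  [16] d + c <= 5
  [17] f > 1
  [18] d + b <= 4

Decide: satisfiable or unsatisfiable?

Constraints 1, 7, and 10 give b − e ≥ 2, e − d ≥ 0, d − b ≥ -1.
Adding all 3 inequalities: the left sides telescope to 0, and the right sides sum to 2 + 0 + (-1) = 1. So 0 ≥ 1, which is false.

Unsatisfiable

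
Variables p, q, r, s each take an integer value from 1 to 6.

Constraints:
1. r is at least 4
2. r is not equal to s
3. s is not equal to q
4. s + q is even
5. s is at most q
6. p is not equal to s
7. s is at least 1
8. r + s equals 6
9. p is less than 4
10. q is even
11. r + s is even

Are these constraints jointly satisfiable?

Satisfiable

One satisfying assignment is p = 1, q = 6, r = 4, s = 2.
For the less obvious constraints — constraint 4: s + q = 8 is even; constraint 8: r + s = 6; constraint 10: q = 6 is even — and the others hold by inspection.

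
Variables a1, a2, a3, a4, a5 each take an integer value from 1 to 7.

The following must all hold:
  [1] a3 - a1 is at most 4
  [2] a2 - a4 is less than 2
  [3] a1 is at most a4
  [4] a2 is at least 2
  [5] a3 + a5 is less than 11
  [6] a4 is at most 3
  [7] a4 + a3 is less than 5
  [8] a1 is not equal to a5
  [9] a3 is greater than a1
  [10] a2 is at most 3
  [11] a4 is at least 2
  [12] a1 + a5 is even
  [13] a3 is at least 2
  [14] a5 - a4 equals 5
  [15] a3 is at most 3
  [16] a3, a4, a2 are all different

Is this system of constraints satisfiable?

Constraints 4, 6, 10, 11, 13, and 15 confine each of a3, a4, a2 to the 2 values {2, 3}.
Constraint 16 requires all 3 of them to be distinct, but only 2 values are available — impossible by the pigeonhole principle.

Unsatisfiable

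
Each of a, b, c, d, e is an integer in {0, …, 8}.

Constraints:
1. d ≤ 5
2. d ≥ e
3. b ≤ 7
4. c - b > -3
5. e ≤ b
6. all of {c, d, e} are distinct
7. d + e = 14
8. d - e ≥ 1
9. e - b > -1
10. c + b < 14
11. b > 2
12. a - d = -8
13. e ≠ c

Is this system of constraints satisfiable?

From constraint 1: d ≤ 5. From constraints 3 and 5: e ≤ b ≤ 7. Hence d + e ≤ 12. But constraint 7 requires d + e = 14, and 14 > 12. Contradiction.

Unsatisfiable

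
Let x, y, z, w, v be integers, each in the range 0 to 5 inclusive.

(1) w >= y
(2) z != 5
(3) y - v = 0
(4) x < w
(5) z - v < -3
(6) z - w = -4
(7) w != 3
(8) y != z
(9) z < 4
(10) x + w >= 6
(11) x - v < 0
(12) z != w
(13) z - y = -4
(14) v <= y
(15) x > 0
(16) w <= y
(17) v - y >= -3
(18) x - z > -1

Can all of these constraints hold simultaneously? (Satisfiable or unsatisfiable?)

Satisfiable

One satisfying assignment is x = 2, y = 5, z = 1, w = 5, v = 5.
For the less obvious constraints — constraint 3: y - v = 0; constraint 5: z - v = -4 — and the others hold by inspection.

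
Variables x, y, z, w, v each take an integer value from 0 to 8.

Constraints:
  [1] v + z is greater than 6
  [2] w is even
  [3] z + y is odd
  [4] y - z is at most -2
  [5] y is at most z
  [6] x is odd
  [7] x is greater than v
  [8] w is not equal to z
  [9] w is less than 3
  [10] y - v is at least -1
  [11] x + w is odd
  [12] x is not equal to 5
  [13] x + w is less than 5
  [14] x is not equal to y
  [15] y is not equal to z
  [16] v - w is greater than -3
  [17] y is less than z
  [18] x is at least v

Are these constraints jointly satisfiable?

Take x = 3, y = 2, z = 7, w = 0, v = 0. Then constraint 1: v + z = 7; constraint 4: y - z = -5; constraint 10: y - v = 2, and every other listed constraint is also met.

Satisfiable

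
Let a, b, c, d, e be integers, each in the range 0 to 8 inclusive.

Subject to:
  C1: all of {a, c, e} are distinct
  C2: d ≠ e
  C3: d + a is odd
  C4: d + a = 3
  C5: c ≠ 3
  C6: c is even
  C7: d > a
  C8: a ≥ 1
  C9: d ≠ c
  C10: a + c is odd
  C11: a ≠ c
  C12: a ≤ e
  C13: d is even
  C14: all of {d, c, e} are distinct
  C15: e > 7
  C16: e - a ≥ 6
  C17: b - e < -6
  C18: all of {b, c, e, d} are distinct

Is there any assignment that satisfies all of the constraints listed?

Satisfiable

Take a = 1, b = 1, c = 0, d = 2, e = 8. Then constraint 4: d + a = 3; constraint 16: e - a = 7, and every other listed constraint is also met.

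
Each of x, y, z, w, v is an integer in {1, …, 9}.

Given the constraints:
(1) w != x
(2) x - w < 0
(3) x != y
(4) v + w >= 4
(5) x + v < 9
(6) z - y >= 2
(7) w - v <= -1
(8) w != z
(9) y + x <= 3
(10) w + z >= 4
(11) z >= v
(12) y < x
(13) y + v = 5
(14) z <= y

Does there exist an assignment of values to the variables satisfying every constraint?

Constraints 2, 7, 11, 12, and 14 give z ≤ y, y < x, x < w, w < v, v ≤ z. Chaining: z ≤ y < x < w < v ≤ z, which forces z < z — impossible.

Unsatisfiable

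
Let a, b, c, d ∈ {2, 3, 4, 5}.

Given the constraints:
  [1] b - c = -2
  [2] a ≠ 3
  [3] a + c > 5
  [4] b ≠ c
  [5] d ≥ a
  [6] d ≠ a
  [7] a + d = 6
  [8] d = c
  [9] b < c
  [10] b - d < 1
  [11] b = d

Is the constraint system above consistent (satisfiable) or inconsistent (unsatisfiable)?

From constraints 8 and 11, b = d = c, so b = c. But constraint 4 says b ≠ c. Contradiction.

Unsatisfiable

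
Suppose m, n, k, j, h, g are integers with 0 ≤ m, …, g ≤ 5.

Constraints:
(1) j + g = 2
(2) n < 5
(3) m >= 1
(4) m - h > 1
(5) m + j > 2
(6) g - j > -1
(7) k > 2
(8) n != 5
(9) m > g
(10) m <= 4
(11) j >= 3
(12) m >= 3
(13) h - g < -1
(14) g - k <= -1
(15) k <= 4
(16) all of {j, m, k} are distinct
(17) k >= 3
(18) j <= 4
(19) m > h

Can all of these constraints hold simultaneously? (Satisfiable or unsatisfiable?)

Constraints 10, 11, 12, 15, 17, and 18 confine each of j, m, k to the 2 values {3, 4}.
Constraint 16 requires all 3 of them to be distinct, but only 2 values are available — impossible by the pigeonhole principle.

Unsatisfiable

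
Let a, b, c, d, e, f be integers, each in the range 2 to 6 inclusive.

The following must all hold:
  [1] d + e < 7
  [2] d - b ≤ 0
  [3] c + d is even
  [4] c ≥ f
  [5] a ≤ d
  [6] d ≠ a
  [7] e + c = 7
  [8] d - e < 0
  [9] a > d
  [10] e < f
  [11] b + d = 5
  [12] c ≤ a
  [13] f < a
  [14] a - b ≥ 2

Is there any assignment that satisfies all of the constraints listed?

Constraints 5, 8, 10, and 13 give d < e, e < f, f < a, a ≤ d. Chaining: d < e < f < a ≤ d, which forces d < d — impossible.

Unsatisfiable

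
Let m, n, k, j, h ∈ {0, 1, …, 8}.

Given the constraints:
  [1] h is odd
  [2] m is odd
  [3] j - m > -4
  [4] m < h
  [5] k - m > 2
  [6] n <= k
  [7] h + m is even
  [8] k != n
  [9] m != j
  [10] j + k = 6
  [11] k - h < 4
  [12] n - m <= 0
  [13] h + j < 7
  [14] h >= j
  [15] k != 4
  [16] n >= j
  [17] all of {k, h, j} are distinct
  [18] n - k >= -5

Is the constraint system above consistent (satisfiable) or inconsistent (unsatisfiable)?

Try m = 3, n = 2, k = 6, j = 0, h = 5.
Check constraint 3: j - m = -3; constraint 5: k - m = 3; constraint 10: j + k = 6. The remaining constraints are straightforward to verify.

Satisfiable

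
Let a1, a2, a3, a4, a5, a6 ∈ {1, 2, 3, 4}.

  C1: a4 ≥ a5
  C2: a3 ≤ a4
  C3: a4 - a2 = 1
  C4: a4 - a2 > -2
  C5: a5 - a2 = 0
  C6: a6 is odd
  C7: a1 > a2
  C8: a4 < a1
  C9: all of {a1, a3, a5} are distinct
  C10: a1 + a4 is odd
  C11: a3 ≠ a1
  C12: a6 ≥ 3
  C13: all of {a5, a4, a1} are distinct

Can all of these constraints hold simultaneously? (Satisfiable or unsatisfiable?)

Satisfiable

Try a1 = 3, a2 = 1, a3 = 2, a4 = 2, a5 = 1, a6 = 3.
Check constraint 3: a4 - a2 = 1; constraint 4: a4 - a2 = 1. The remaining constraints are straightforward to verify.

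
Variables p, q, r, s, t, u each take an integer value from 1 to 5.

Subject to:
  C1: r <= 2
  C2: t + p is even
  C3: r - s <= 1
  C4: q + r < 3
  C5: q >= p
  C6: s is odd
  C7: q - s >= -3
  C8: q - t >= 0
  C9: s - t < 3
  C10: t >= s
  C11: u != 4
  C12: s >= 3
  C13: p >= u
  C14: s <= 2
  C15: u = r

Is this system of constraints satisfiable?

From constraint 12: s ≥ 3. From constraint 14: s ≤ 2. But 2 < 3, so no value of s works.

Unsatisfiable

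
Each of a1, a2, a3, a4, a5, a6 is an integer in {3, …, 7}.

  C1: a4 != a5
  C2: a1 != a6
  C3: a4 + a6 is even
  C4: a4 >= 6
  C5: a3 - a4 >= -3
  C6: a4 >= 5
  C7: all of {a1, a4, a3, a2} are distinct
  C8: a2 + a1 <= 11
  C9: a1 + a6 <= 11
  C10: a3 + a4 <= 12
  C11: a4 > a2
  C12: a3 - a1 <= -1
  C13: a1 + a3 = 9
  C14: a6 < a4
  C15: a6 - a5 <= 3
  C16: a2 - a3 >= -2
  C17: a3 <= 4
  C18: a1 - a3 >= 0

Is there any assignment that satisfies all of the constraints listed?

Satisfiable

One satisfying assignment is a1 = 5, a2 = 3, a3 = 4, a4 = 6, a5 = 3, a6 = 4.
For the less obvious constraints — constraint 5: a3 - a4 = -2; constraint 8: a2 + a1 = 8 — and the others hold by inspection.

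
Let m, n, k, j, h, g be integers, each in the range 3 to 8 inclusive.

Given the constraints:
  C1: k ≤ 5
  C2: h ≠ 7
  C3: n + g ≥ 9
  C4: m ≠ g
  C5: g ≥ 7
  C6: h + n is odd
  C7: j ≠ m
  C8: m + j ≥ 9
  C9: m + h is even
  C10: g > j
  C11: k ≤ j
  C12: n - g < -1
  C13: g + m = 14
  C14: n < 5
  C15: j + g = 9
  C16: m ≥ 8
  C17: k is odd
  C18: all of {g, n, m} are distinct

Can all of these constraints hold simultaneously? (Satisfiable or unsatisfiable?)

From constraint 5: g ≥ 7. From constraint 16: m ≥ 8. Hence g + m ≥ 15. But constraint 13 requires g + m = 14, and 14 < 15. Contradiction.

Unsatisfiable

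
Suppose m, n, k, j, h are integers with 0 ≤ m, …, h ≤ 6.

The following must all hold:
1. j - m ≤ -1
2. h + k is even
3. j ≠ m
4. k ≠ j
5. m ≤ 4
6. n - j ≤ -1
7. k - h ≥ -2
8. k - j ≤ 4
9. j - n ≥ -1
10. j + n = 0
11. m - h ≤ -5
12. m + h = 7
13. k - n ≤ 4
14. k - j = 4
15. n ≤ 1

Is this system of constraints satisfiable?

Constraints 1, 6, 7, 11, and 13 give n − k ≥ -4, k − h ≥ -2, h − m ≥ 5, m − j ≥ 1, j − n ≥ 1.
Adding all 5 inequalities: the left sides telescope to 0, and the right sides sum to (-4) + (-2) + 5 + 1 + 1 = 1. So 0 ≥ 1, which is false.

Unsatisfiable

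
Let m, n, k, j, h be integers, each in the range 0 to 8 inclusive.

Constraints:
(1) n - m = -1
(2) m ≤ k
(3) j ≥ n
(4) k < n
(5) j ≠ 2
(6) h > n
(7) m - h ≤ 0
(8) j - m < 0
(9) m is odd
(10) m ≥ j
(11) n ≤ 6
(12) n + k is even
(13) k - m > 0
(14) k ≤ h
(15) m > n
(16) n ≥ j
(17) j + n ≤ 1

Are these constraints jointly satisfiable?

Constraints 3, 4, 8, and 13 give k < n, n ≤ j, j < m, m < k. Chaining: k < n ≤ j < m < k, which forces k < k — impossible.

Unsatisfiable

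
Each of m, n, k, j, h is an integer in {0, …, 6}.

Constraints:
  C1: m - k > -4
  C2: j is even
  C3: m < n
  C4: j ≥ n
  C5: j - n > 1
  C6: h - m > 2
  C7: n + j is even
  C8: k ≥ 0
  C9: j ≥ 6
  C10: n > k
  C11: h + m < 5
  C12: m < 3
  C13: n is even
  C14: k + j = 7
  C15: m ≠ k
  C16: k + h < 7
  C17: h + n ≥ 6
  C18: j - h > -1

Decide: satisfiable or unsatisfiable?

The assignment m = 0, n = 4, k = 1, j = 6, h = 4 works:
  constraint 1 holds since m - k = -1.
  constraint 5 holds since j - n = 2.
The rest check out directly.

Satisfiable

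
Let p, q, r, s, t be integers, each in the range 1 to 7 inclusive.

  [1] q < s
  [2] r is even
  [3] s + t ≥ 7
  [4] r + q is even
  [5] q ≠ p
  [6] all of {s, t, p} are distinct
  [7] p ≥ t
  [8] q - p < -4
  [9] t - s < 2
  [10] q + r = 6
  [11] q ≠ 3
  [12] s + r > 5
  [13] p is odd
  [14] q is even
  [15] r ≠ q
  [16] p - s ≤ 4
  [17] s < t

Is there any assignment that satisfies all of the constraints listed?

The assignment p = 7, q = 2, r = 4, s = 4, t = 5 works:
  constraint 3 holds since s + t = 9.
  constraint 8 holds since q - p = -5.
  constraint 9 holds since t - s = 1.
The rest check out directly.

Satisfiable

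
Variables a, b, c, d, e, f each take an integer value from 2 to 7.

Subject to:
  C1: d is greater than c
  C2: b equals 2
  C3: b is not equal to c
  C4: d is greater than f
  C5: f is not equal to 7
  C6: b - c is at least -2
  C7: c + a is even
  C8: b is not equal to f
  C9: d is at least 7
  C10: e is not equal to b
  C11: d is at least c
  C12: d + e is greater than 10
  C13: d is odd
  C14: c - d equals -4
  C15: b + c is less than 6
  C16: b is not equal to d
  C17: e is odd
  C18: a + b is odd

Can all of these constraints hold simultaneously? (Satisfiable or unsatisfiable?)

Try a = 3, b = 2, c = 3, d = 7, e = 5, f = 3.
Check constraint 6: b - c = -1; constraint 12: d + e = 12. The remaining constraints are straightforward to verify.

Satisfiable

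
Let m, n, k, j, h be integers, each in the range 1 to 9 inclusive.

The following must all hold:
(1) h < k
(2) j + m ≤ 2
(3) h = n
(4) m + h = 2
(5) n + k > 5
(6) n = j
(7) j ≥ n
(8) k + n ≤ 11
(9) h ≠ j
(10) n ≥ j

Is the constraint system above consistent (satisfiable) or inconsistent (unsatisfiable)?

Unsatisfiable

From constraints 3 and 6, h = n = j, so h = j. But constraint 9 says h ≠ j. Contradiction.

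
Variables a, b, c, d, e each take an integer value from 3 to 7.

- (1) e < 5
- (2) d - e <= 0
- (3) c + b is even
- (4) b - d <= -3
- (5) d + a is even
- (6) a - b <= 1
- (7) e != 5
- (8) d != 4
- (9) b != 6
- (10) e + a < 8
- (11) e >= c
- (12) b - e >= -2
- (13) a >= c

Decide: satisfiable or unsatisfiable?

Constraints 2, 4, and 12 give b − e ≥ -2, e − d ≥ 0, d − b ≥ 3.
Adding all 3 inequalities: the left sides telescope to 0, and the right sides sum to (-2) + 0 + 3 = 1. So 0 ≥ 1, which is false.

Unsatisfiable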